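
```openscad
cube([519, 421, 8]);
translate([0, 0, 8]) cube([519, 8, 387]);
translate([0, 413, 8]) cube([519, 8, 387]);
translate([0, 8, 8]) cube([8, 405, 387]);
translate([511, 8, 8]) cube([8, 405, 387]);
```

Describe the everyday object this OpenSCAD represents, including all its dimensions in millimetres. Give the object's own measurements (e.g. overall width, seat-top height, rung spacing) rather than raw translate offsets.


An open-topped rectangular box: outside dimensions 519×421×395 mm, with a uniform wall and base thickness of 8 mm. The base is a full 519×421 slab on the floor; four walls sit on top of the base. The front and back walls (the −y and +y sides) span the full width; the two side walls fit between them.


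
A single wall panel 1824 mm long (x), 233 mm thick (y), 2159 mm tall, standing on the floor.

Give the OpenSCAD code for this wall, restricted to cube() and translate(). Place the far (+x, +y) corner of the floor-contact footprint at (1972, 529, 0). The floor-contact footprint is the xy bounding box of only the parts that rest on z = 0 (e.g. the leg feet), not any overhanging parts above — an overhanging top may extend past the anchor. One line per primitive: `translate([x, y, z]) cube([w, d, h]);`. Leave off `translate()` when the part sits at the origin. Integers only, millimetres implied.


translate([148, 296, 0]) cube([1824, 233, 2159]);


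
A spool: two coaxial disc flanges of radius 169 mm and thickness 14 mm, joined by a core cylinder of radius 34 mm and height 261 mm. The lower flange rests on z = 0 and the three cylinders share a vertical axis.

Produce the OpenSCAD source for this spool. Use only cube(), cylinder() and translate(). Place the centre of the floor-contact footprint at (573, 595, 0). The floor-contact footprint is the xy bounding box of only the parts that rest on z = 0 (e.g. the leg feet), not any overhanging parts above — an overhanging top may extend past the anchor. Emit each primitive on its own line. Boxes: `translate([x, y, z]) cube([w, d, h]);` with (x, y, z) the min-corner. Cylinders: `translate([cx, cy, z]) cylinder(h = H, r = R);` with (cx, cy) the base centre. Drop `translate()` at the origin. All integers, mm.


translate([573, 595, 0]) cylinder(h = 14, r = 169);
translate([573, 595, 14]) cylinder(h = 261, r = 34);
translate([573, 595, 275]) cylinder(h = 14, r = 169);


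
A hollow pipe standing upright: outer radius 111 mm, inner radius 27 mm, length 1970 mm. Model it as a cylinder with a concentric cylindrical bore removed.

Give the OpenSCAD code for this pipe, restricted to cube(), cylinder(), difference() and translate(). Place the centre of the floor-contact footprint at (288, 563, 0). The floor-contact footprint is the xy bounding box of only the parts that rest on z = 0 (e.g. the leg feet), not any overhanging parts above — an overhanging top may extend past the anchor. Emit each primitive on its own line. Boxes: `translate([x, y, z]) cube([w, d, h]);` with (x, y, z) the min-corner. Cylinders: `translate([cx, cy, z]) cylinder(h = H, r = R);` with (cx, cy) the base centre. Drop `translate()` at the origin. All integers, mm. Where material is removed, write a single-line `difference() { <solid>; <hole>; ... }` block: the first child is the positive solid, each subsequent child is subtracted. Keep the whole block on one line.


difference() { translate([288, 563, 0]) cylinder(h = 1970, r = 111); translate([288, 563, 0]) cylinder(h = 1970, r = 27); }


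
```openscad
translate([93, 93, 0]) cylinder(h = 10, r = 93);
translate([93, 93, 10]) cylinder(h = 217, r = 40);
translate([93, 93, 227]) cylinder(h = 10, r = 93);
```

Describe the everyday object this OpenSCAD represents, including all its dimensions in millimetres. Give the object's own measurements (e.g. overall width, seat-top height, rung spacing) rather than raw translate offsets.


A spool: two coaxial disc flanges of radius 93 mm and thickness 10 mm, joined by a core cylinder of radius 40 mm and height 217 mm. The lower flange rests on z = 0 and the three cylinders share a vertical axis.


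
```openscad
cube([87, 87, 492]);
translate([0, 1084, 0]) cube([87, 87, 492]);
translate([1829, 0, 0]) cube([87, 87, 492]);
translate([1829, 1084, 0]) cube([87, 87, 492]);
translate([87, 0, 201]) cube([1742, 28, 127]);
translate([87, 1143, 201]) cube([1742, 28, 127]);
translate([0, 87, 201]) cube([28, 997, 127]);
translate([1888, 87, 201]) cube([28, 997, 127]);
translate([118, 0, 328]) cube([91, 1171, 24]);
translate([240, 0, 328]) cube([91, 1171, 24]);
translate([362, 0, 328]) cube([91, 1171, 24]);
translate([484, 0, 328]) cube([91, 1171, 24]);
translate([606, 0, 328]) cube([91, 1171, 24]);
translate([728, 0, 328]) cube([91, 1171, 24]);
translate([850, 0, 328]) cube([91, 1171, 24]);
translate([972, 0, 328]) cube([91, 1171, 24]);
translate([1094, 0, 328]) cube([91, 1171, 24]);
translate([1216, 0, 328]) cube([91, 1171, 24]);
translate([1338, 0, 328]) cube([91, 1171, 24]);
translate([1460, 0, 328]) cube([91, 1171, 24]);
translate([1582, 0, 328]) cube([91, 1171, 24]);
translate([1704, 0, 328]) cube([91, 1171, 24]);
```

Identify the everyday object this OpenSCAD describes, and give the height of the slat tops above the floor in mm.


A bed frame. The slat-top height is 352 mm.

Four posts, four rails, and a row of slats — a bed frame. Slats sit on the rails at z = 201 + 127 = 328; with slat thickness 24, the top is 352 mm.


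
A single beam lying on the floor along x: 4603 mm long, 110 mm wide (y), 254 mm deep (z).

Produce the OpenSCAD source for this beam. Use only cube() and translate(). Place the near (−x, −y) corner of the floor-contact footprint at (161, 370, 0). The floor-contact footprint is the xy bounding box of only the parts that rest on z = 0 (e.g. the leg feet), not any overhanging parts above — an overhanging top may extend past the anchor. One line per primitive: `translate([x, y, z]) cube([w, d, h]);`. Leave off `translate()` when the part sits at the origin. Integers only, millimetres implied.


translate([161, 370, 0]) cube([4603, 110, 254]);


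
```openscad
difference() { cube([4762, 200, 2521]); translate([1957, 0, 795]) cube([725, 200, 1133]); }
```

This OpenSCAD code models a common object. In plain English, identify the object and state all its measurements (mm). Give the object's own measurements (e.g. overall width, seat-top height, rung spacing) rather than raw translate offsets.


A wall 4762 mm long (x), 200 mm thick (y), 2521 mm tall, with a rectangular window opening cut through it. The opening is 725 mm wide and 1133 mm tall; its sill is at z = 795 mm and its near (−x) edge is 1957 mm from the wall's −x end. The opening passes through the full wall thickness.


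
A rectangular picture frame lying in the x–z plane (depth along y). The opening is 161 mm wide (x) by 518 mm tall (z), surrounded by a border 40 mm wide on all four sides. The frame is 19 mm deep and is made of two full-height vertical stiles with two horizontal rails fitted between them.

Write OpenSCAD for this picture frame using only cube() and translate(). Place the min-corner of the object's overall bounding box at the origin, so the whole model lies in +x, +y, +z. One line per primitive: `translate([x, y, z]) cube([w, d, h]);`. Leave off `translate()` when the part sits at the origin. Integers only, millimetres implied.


cube([40, 19, 598]);
translate([201, 0, 0]) cube([40, 19, 598]);
translate([40, 0, 0]) cube([161, 19, 40]);
translate([40, 0, 558]) cube([161, 19, 40]);


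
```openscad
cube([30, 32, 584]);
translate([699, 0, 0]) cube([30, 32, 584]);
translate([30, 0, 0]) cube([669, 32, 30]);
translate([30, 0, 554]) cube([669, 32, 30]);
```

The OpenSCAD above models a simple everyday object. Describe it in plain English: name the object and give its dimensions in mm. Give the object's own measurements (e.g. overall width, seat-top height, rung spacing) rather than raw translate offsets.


A rectangular picture frame lying in the x–z plane (depth along y). The opening is 669 mm wide (x) by 524 mm tall (z), surrounded by a border 30 mm wide on all four sides. The frame is 32 mm deep and is made of two full-height vertical stiles with two horizontal rails fitted between them.


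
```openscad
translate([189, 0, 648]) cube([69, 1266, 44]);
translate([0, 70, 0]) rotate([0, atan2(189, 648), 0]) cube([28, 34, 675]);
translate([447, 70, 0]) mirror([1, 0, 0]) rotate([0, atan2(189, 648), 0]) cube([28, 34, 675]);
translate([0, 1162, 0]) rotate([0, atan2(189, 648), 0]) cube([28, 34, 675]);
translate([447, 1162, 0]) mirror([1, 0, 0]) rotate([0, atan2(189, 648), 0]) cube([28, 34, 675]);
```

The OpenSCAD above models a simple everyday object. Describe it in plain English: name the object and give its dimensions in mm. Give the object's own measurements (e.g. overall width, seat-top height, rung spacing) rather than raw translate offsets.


A sawhorse. A 69×1266×44 mm beam (x, y, z) sits on two A-frame leg pairs. Each pair is two raked legs of 28×34 mm section (34 mm along y) splaying symmetrically in x. Each leg rises 648 mm vertically over 189 mm of horizontal reach and is 675 mm long along its own axis. Every leg's outer bottom edge rests on the floor and its outer top edge meets a bottom edge of the beam — the left legs (tilting toward +x) meet the beam's −x bottom edge, the right legs (their mirror images, tilting toward −x) meet its +x bottom edge — so the leg tops tuck under the beam, the beam's underside is 648 mm above the floor, and the feet are 447 mm apart outside-to-outside with the beam centred between them. The two leg pairs are set in 70 mm from either end of the beam.


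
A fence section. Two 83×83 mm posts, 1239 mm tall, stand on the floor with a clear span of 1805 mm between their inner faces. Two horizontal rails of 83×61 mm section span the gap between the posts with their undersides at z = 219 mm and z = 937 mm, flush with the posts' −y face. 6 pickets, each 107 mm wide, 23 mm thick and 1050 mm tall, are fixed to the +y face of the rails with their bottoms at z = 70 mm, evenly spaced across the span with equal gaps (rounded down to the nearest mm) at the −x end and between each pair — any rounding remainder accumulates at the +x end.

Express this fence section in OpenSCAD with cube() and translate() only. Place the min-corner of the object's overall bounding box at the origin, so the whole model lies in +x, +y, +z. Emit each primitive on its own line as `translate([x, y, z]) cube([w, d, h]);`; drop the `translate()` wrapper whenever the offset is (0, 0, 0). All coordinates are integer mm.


cube([83, 83, 1239]);
translate([1888, 0, 0]) cube([83, 83, 1239]);
translate([83, 0, 219]) cube([1805, 83, 61]);
translate([83, 0, 937]) cube([1805, 83, 61]);
translate([249, 83, 70]) cube([107, 23, 1050]);
translate([522, 83, 70]) cube([107, 23, 1050]);
translate([795, 83, 70]) cube([107, 23, 1050]);
translate([1068, 83, 70]) cube([107, 23, 1050]);
translate([1341, 83, 70]) cube([107, 23, 1050]);
translate([1614, 83, 70]) cube([107, 23, 1050]);


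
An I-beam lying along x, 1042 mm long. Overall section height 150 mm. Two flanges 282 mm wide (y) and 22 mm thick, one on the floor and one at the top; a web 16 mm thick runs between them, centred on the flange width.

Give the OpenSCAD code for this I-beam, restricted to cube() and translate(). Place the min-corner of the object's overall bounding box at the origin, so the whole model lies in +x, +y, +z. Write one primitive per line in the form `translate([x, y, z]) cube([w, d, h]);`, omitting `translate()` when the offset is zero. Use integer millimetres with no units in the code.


cube([1042, 282, 22]);
translate([0, 133, 22]) cube([1042, 16, 106]);
translate([0, 0, 128]) cube([1042, 282, 22]);


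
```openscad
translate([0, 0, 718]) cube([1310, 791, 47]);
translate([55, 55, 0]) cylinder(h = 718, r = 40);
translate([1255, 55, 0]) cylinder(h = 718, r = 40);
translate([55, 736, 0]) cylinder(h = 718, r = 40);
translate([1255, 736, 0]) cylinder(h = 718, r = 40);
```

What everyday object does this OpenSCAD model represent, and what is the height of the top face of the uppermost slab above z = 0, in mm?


A table. The table height is 765 mm.

A 1310×791×47 slab sits at z = 718 on four Ø80 mm round legs — a table. The top surface is at 718 + 47 = 765 mm.


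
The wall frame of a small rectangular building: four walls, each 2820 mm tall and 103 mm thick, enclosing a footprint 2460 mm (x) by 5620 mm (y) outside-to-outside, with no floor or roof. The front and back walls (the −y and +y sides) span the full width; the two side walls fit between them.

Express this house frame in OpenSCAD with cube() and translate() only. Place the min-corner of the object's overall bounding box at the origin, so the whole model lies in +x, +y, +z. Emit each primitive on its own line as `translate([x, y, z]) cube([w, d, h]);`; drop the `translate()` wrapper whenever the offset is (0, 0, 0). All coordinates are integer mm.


cube([2460, 103, 2820]);
translate([0, 5517, 0]) cube([2460, 103, 2820]);
translate([0, 103, 0]) cube([103, 5414, 2820]);
translate([2357, 103, 0]) cube([103, 5414, 2820]);


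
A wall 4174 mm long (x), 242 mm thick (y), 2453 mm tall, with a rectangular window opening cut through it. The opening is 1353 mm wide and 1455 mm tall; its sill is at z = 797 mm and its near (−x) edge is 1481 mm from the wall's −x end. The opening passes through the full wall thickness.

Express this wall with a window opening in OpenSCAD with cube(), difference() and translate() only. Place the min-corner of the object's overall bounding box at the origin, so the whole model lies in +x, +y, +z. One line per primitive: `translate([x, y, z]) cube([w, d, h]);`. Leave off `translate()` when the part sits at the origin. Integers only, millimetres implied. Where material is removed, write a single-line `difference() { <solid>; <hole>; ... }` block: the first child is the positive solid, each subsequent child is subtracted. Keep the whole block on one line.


difference() { cube([4174, 242, 2453]); translate([1481, 0, 797]) cube([1353, 242, 1455]); }


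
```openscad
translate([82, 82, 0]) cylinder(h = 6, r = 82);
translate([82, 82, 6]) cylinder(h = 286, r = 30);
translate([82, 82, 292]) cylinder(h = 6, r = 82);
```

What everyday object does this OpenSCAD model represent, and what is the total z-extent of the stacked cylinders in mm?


A spool. The overall height is 298 mm.

Three coaxial cylinders, large–small–large — a spool. Two 6 mm flanges and a 286 mm core give 6 + 286 + 6 = 298 mm.


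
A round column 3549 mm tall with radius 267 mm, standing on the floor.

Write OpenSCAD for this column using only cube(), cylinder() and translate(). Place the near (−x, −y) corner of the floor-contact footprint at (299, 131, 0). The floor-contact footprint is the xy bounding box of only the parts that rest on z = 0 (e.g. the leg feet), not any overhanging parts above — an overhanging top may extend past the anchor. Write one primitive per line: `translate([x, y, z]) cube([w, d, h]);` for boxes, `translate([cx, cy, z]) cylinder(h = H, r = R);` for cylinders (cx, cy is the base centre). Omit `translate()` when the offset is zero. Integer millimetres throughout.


translate([566, 398, 0]) cylinder(h = 3549, r = 267);


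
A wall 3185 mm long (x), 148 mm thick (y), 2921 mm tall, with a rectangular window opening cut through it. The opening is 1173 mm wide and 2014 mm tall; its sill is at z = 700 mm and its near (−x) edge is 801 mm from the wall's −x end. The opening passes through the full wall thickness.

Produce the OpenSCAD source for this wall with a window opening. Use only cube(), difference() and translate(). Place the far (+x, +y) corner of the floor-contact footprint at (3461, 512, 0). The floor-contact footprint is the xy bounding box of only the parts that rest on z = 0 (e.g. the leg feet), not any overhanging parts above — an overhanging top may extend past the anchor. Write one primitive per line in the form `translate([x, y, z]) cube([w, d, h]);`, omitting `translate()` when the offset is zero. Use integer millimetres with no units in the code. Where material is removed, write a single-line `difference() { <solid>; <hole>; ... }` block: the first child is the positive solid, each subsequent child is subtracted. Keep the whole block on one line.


difference() { translate([276, 364, 0]) cube([3185, 148, 2921]); translate([1077, 364, 700]) cube([1173, 148, 2014]); }


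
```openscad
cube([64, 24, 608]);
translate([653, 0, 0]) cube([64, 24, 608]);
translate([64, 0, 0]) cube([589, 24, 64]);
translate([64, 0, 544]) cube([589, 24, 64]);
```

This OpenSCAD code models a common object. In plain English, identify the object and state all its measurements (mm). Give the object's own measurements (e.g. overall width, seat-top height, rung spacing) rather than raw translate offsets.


A rectangular picture frame lying in the x–z plane (depth along y). The opening is 589 mm wide (x) by 480 mm tall (z), surrounded by a border 64 mm wide on all four sides. The frame is 24 mm deep and is made of two full-height vertical stiles with two horizontal rails fitted between them.


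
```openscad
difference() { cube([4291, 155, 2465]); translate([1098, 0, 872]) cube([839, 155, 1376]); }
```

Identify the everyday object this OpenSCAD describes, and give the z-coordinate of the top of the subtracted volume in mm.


A wall with a window opening. The window head height is 2248 mm.

A wall with a rectangular opening subtracted — a window. Sill at z = 872, opening 1376 mm tall, so the head is at 872 + 1376 = 2248 mm.


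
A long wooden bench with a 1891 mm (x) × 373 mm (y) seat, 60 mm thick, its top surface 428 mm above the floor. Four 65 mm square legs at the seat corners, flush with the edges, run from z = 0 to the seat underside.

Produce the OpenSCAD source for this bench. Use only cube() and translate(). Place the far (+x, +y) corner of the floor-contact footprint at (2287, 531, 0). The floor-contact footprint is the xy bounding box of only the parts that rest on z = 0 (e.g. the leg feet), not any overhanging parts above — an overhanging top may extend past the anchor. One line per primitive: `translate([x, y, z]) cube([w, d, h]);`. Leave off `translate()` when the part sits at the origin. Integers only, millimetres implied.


// leg_h = 428 − 60 = 368
translate([396, 158, 368]) cube([1891, 373, 60]);
translate([396, 158, 0]) cube([65, 65, 368]);
translate([396, 466, 0]) cube([65, 65, 368]);
translate([2222, 158, 0]) cube([65, 65, 368]);
translate([2222, 466, 0]) cube([65, 65, 368]);


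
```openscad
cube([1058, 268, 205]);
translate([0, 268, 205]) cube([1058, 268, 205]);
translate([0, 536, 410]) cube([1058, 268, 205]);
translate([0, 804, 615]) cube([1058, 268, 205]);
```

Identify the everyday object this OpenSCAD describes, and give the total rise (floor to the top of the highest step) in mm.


A staircase. The total rise is 820 mm.

4 identical blocks, each offset up and back from the previous — a staircase. Each step is 205 mm tall and there are 4 of them, so the total rise is 4 × 205 = 820 mm.


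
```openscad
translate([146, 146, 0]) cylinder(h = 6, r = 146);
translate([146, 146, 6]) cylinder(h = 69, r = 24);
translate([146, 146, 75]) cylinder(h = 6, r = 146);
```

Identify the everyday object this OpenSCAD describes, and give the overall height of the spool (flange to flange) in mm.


A spool. The overall height is 81 mm.

Three coaxial cylinders, large–small–large — a spool. Two 6 mm flanges and a 69 mm core give 6 + 69 + 6 = 81 mm.


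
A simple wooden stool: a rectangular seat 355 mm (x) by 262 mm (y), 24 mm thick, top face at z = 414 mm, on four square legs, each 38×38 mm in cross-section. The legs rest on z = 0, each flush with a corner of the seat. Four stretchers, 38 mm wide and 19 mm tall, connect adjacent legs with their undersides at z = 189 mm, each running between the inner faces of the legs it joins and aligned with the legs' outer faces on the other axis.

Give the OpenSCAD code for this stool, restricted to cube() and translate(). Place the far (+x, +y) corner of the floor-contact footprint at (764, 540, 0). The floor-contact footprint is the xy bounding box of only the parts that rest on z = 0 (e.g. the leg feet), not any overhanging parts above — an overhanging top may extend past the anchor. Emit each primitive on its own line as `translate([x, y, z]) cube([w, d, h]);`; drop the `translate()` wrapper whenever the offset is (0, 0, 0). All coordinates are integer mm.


translate([409, 278, 390]) cube([355, 262, 24]);
translate([409, 278, 0]) cube([38, 38, 390]);
translate([726, 278, 0]) cube([38, 38, 390]);
translate([409, 502, 0]) cube([38, 38, 390]);
translate([726, 502, 0]) cube([38, 38, 390]);
translate([447, 278, 189]) cube([279, 38, 19]);
translate([447, 502, 189]) cube([279, 38, 19]);
translate([409, 316, 189]) cube([38, 186, 19]);
translate([726, 316, 189]) cube([38, 186, 19]);


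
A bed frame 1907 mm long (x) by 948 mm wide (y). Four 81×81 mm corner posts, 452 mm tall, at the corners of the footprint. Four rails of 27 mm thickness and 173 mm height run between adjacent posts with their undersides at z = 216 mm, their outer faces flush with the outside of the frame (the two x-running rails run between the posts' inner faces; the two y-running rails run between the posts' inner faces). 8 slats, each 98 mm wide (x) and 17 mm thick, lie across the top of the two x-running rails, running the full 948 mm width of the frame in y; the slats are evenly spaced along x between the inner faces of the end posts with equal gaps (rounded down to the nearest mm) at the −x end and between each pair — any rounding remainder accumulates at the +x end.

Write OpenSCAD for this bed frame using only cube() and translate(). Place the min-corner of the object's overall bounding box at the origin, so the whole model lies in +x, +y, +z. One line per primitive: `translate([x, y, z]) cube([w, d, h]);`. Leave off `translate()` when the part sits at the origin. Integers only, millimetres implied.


cube([81, 81, 452]);
translate([0, 867, 0]) cube([81, 81, 452]);
translate([1826, 0, 0]) cube([81, 81, 452]);
translate([1826, 867, 0]) cube([81, 81, 452]);
translate([81, 0, 216]) cube([1745, 27, 173]);
translate([81, 921, 216]) cube([1745, 27, 173]);
translate([0, 81, 216]) cube([27, 786, 173]);
translate([1880, 81, 216]) cube([27, 786, 173]);
translate([187, 0, 389]) cube([98, 948, 17]);
translate([391, 0, 389]) cube([98, 948, 17]);
translate([595, 0, 389]) cube([98, 948, 17]);
translate([799, 0, 389]) cube([98, 948, 17]);
translate([1003, 0, 389]) cube([98, 948, 17]);
translate([1207, 0, 389]) cube([98, 948, 17]);
translate([1411, 0, 389]) cube([98, 948, 17]);
translate([1615, 0, 389]) cube([98, 948, 17]);


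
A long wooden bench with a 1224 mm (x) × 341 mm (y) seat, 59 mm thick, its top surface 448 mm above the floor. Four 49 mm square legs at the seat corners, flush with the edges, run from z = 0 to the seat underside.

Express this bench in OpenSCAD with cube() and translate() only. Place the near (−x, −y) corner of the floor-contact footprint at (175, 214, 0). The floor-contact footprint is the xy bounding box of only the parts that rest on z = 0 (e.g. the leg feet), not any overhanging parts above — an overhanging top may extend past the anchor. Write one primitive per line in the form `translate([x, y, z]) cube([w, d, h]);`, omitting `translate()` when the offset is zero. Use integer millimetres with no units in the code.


translate([175, 214, 389]) cube([1224, 341, 59]);
translate([175, 214, 0]) cube([49, 49, 389]);
translate([175, 506, 0]) cube([49, 49, 389]);
translate([1350, 214, 0]) cube([49, 49, 389]);
translate([1350, 506, 0]) cube([49, 49, 389]);


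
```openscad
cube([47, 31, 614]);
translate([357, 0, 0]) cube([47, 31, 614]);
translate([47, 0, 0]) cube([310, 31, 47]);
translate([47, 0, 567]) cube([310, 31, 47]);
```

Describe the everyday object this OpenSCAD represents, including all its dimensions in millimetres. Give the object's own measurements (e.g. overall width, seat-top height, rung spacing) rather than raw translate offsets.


A rectangular picture frame lying in the x–z plane (depth along y). The opening is 310 mm wide (x) by 520 mm tall (z), surrounded by a border 47 mm wide on all four sides. The frame is 31 mm deep and is made of two full-height vertical stiles with two horizontal rails fitted between them.


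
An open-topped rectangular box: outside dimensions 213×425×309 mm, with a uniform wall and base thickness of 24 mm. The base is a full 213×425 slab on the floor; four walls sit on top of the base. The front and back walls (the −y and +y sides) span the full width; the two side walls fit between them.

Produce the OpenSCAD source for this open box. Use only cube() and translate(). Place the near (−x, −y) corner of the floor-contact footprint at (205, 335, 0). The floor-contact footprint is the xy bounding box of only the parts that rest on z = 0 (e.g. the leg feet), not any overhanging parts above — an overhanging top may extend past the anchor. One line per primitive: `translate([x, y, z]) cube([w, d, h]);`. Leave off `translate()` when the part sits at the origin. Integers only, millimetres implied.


translate([205, 335, 0]) cube([213, 425, 24]);
translate([205, 335, 24]) cube([213, 24, 285]);
translate([205, 736, 24]) cube([213, 24, 285]);
translate([205, 359, 24]) cube([24, 377, 285]);
translate([394, 359, 24]) cube([24, 377, 285]);


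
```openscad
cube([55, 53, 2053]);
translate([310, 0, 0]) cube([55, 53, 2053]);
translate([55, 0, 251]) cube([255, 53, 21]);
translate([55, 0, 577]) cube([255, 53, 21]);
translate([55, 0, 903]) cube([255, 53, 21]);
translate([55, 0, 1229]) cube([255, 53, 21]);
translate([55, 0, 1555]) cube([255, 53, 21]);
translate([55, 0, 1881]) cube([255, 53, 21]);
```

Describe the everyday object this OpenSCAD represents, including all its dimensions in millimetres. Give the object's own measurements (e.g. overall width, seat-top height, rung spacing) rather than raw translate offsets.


A straight ladder. Two 55×53 mm vertical rails, 2053 mm tall, stand 365 mm apart (outside-to-outside) with their front faces coplanar on the −y side. 6 rungs, each 53 mm deep and 21 mm tall, span between the inner faces of the rails, front faces flush with the rails. The lowest rung's underside is at z = 251 mm and rungs are spaced 326 mm apart (underside to underside).


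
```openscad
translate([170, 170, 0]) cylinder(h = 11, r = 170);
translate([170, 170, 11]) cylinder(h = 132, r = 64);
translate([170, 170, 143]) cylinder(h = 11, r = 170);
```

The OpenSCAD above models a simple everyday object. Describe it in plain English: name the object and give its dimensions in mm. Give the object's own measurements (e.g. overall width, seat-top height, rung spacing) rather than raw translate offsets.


A spool: two coaxial disc flanges of radius 170 mm and thickness 11 mm, joined by a core cylinder of radius 64 mm and height 132 mm. The lower flange rests on z = 0 and the three cylinders share a vertical axis.


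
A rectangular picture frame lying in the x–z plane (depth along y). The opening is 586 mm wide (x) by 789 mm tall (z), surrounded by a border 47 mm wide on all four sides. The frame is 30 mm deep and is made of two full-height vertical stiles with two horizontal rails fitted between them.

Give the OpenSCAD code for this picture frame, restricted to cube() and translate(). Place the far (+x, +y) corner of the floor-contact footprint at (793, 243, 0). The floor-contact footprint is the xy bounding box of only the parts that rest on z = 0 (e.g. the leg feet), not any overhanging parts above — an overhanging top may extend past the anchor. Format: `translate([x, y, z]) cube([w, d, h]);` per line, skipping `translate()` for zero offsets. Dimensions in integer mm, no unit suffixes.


translate([113, 213, 0]) cube([47, 30, 883]);
translate([746, 213, 0]) cube([47, 30, 883]);
translate([160, 213, 0]) cube([586, 30, 47]);
translate([160, 213, 836]) cube([586, 30, 47]);


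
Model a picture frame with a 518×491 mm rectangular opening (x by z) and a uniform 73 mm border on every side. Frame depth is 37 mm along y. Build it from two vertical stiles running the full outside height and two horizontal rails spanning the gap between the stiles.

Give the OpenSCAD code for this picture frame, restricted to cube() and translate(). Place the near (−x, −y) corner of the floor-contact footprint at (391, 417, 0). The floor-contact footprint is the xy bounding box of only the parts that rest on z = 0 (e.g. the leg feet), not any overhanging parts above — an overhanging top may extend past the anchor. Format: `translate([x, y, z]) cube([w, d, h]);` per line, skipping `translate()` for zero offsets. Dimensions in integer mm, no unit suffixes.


translate([391, 417, 0]) cube([73, 37, 637]);
translate([982, 417, 0]) cube([73, 37, 637]);
translate([464, 417, 0]) cube([518, 37, 73]);
translate([464, 417, 564]) cube([518, 37, 73]);


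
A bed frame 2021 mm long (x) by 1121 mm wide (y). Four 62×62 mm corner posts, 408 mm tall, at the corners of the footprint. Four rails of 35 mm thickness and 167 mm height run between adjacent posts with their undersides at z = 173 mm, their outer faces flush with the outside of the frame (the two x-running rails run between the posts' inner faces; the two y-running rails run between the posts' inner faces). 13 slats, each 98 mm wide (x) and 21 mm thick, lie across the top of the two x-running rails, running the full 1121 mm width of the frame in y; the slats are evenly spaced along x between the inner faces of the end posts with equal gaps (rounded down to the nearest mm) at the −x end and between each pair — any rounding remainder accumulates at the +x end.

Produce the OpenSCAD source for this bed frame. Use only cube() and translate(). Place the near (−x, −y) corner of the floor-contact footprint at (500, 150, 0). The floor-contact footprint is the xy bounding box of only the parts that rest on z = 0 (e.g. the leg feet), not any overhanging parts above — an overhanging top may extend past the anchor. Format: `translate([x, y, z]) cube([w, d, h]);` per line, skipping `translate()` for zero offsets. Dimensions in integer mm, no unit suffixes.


translate([500, 150, 0]) cube([62, 62, 408]);
translate([500, 1209, 0]) cube([62, 62, 408]);
translate([2459, 150, 0]) cube([62, 62, 408]);
translate([2459, 1209, 0]) cube([62, 62, 408]);
translate([562, 150, 173]) cube([1897, 35, 167]);
translate([562, 1236, 173]) cube([1897, 35, 167]);
translate([500, 212, 173]) cube([35, 997, 167]);
translate([2486, 212, 173]) cube([35, 997, 167]);
translate([606, 150, 340]) cube([98, 1121, 21]);
translate([748, 150, 340]) cube([98, 1121, 21]);
translate([890, 150, 340]) cube([98, 1121, 21]);
translate([1032, 150, 340]) cube([98, 1121, 21]);
translate([1174, 150, 340]) cube([98, 1121, 21]);
translate([1316, 150, 340]) cube([98, 1121, 21]);
translate([1458, 150, 340]) cube([98, 1121, 21]);
translate([1600, 150, 340]) cube([98, 1121, 21]);
translate([1742, 150, 340]) cube([98, 1121, 21]);
translate([1884, 150, 340]) cube([98, 1121, 21]);
translate([2026, 150, 340]) cube([98, 1121, 21]);
translate([2168, 150, 340]) cube([98, 1121, 21]);
translate([2310, 150, 340]) cube([98, 1121, 21]);


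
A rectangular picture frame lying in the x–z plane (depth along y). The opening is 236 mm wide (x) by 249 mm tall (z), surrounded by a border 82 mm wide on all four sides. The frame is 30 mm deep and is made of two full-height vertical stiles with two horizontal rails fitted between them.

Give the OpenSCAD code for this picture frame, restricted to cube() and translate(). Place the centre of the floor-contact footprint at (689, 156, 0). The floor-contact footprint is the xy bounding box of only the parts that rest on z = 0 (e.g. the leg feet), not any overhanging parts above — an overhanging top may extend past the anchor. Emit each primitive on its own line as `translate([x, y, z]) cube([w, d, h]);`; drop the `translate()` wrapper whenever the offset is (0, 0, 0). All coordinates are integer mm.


translate([489, 141, 0]) cube([82, 30, 413]);
translate([807, 141, 0]) cube([82, 30, 413]);
translate([571, 141, 0]) cube([236, 30, 82]);
translate([571, 141, 331]) cube([236, 30, 82]);


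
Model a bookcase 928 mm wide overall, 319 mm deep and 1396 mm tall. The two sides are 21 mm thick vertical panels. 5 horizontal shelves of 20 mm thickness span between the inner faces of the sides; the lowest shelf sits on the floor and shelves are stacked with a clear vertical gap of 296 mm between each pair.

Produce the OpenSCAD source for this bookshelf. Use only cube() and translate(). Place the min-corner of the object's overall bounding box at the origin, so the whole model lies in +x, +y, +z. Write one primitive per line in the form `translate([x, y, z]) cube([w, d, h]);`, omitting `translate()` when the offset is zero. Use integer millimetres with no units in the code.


cube([21, 319, 1396]);
translate([907, 0, 0]) cube([21, 319, 1396]);
translate([21, 0, 0]) cube([886, 319, 20]);
translate([21, 0, 316]) cube([886, 319, 20]);
translate([21, 0, 632]) cube([886, 319, 20]);
translate([21, 0, 948]) cube([886, 319, 20]);
translate([21, 0, 1264]) cube([886, 319, 20]);


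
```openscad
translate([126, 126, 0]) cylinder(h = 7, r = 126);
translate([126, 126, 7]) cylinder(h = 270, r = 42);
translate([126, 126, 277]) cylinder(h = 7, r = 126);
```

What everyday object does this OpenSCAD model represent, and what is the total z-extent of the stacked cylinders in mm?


A spool. The overall height is 284 mm.

Three coaxial cylinders, large–small–large — a spool. Two 7 mm flanges and a 270 mm core give 7 + 270 + 7 = 284 mm.


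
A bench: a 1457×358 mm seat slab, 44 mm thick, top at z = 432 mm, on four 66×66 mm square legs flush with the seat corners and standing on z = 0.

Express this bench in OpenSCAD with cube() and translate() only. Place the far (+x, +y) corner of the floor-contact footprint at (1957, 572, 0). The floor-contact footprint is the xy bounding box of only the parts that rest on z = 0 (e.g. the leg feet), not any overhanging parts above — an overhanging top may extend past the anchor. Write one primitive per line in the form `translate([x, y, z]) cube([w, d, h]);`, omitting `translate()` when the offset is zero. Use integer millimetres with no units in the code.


translate([500, 214, 388]) cube([1457, 358, 44]);
translate([500, 214, 0]) cube([66, 66, 388]);
translate([500, 506, 0]) cube([66, 66, 388]);
translate([1891, 214, 0]) cube([66, 66, 388]);
translate([1891, 506, 0]) cube([66, 66, 388]);


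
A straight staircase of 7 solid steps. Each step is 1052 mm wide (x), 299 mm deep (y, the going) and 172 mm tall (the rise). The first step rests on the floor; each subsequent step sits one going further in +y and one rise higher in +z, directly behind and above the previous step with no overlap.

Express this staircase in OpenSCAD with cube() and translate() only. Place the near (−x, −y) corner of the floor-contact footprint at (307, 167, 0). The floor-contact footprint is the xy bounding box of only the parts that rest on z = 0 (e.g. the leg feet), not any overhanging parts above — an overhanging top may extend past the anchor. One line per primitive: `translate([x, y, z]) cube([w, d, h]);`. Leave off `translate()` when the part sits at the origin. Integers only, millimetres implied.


translate([307, 167, 0]) cube([1052, 299, 172]);
translate([307, 466, 172]) cube([1052, 299, 172]);
translate([307, 765, 344]) cube([1052, 299, 172]);
translate([307, 1064, 516]) cube([1052, 299, 172]);
translate([307, 1363, 688]) cube([1052, 299, 172]);
translate([307, 1662, 860]) cube([1052, 299, 172]);
translate([307, 1961, 1032]) cube([1052, 299, 172]);


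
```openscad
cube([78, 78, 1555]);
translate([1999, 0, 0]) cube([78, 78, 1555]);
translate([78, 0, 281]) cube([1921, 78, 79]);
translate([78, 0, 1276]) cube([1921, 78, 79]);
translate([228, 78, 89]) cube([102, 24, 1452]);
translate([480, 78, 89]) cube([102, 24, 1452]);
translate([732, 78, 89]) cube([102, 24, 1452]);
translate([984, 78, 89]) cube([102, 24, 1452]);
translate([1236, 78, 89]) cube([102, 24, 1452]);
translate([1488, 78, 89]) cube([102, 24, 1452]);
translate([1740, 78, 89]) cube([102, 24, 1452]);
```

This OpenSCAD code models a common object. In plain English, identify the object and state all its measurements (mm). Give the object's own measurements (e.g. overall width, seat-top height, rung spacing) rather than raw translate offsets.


A fence section. Two 78×78 mm posts, 1555 mm tall, stand on the floor with a clear span of 1921 mm between their inner faces. Two horizontal rails of 78×79 mm section span the gap between the posts with their undersides at z = 281 mm and z = 1276 mm, flush with the posts' −y face. 7 pickets, each 102 mm wide, 24 mm thick and 1452 mm tall, are fixed to the +y face of the rails with their bottoms at z = 89 mm, spaced across the span with a 150 mm gap after the −x post and between neighbouring pickets, with 157 mm left before the +x post.


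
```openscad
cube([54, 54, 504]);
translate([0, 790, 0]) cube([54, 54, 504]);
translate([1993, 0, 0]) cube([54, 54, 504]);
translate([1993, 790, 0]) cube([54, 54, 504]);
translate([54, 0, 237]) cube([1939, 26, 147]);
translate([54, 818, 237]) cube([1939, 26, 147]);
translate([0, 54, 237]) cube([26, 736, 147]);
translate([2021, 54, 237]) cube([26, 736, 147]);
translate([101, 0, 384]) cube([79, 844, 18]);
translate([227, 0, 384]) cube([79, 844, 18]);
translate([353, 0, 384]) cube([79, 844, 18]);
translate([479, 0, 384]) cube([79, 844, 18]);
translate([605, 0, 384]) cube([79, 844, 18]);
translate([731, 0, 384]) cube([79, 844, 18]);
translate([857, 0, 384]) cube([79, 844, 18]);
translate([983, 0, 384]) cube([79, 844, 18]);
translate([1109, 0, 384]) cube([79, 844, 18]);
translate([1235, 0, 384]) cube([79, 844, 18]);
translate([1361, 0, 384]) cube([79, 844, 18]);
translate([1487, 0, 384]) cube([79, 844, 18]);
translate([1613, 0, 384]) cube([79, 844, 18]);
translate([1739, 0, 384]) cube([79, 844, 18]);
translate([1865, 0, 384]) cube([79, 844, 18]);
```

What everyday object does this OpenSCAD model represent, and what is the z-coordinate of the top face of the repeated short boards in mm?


A bed frame. The slat-top height is 402 mm.

Four posts, four rails, and a row of slats — a bed frame. Slats sit on the rails at z = 237 + 147 = 384; with slat thickness 18, the top is 402 mm.


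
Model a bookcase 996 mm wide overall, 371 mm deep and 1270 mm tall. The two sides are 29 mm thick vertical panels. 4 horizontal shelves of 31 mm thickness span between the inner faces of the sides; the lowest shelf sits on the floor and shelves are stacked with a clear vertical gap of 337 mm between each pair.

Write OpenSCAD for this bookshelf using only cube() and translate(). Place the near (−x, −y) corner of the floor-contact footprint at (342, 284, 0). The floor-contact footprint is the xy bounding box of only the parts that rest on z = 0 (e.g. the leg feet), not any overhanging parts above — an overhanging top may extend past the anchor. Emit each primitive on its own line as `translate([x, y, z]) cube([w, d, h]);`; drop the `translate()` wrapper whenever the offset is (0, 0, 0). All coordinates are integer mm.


translate([342, 284, 0]) cube([29, 371, 1270]);
translate([1309, 284, 0]) cube([29, 371, 1270]);
translate([371, 284, 0]) cube([938, 371, 31]);
translate([371, 284, 368]) cube([938, 371, 31]);
translate([371, 284, 736]) cube([938, 371, 31]);
translate([371, 284, 1104]) cube([938, 371, 31]);


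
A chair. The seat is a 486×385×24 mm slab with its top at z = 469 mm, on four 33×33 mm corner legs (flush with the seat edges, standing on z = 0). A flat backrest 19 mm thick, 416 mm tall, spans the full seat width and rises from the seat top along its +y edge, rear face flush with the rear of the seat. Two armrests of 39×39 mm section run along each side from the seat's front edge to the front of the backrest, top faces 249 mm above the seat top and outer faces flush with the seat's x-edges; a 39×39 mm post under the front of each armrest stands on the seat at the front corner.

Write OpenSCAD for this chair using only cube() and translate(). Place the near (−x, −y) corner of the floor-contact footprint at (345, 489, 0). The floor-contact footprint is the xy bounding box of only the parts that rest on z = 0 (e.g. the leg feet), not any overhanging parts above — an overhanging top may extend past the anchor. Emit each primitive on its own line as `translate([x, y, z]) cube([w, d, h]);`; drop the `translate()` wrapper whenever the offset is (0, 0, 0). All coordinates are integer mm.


translate([345, 489, 445]) cube([486, 385, 24]);
translate([345, 489, 0]) cube([33, 33, 445]);
translate([798, 489, 0]) cube([33, 33, 445]);
translate([345, 841, 0]) cube([33, 33, 445]);
translate([798, 841, 0]) cube([33, 33, 445]);
translate([345, 855, 469]) cube([486, 19, 416]);
translate([345, 489, 679]) cube([39, 366, 39]);
translate([792, 489, 679]) cube([39, 366, 39]);
translate([345, 489, 469]) cube([39, 39, 210]);
translate([792, 489, 469]) cube([39, 39, 210]);
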